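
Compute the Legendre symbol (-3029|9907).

-1

(-3029|9907)
  = -(3029|9907)    [9907 ≡ 3 mod 4 ⇒ (-1|9907) = -1]
  = -(9907|3029)    [QR: 3029 ≡ 1 mod 4, sign kept]
  = -(820|3029)    [9907 ≡ 820 mod 3029]
  = -(205|3029)    [3029 ≡ 5 mod 8 ⇒ (2|3029)^2 = +1]
  = -(3029|205)    [QR: 205 ≡ 1 mod 4, sign kept]
  = -(159|205)    [3029 ≡ 159 mod 205]
  = -(205|159)    [QR: 205 ≡ 1 mod 4, sign kept]
  = -(46|159)    [205 ≡ 46 mod 159]
  = -(23|159)    [159 ≡ 7 mod 8 ⇒ (2|159) = +1]
  = (159|23)    [QR: both ≡ 3 mod 4, sign flips]
  = (21|23)    [159 ≡ 21 mod 23]
  = (23|21)    [QR: 21 ≡ 1 mod 4, sign kept]
  = (2|21)    [23 ≡ 2 mod 21]
  = -(1|21)    [21 ≡ 5 mod 8 ⇒ (2|21) = -1]
  = -1    [(1|21) = 1]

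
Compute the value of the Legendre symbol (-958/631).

(-958/631)
  = (304/631)    [-958 ≡ 304 mod 631]
  = (19/631)    [631 ≡ 7 mod 8 ⇒ (2/631)^4 = +1]
  = -(631/19)    [QR: both ≡ 3 mod 4, sign flips]
  = -(4/19)    [631 ≡ 4 mod 19]
  = -(1/19)    [19 ≡ 3 mod 8 ⇒ (2/19)^2 = +1]
  = -1    [(1/19) = 1]

-1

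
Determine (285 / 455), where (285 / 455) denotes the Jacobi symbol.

(285 / 455)
  = (455 / 285)    [QR: 285 ≡ 1 mod 4, sign kept]
  = (170 / 285)    [455 ≡ 170 mod 285]
  = -(85 / 285)    [285 ≡ 5 mod 8 ⇒ (2 / 285) = -1]
  = -(285 / 85)    [QR: 85 ≡ 1 mod 4, sign kept]
  = -(30 / 85)    [285 ≡ 30 mod 85]
  = (15 / 85)    [85 ≡ 5 mod 8 ⇒ (2 / 85) = -1]
  = (85 / 15)    [QR: 85 ≡ 1 mod 4, sign kept]
  = (10 / 15)    [85 ≡ 10 mod 15]
  = (5 / 15)    [15 ≡ 7 mod 8 ⇒ (2 / 15) = +1]
  = (15 / 5)    [QR: 5 ≡ 1 mod 4, sign kept]
  = (0 / 5)    [15 ≡ 0 mod 5]
  = 0    [numerator 0, gcd > 1]

0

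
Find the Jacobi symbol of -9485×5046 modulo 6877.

1

By multiplicativity, (-9485·5046/6877) = (-9485/6877)·(5046/6877).
First factor (-9485/6877):
(-9485/6877)
  = (9485/6877)    [6877 ≡ 1 mod 4 ⇒ (-1/6877) = +1]
  = (2608/6877)    [9485 ≡ 2608 mod 6877]
  = (163/6877)    [6877 ≡ 5 mod 8 ⇒ (2/6877)^4 = +1]
  = (6877/163)    [QR: 6877 ≡ 1 mod 4, sign kept]
  = (31/163)    [6877 ≡ 31 mod 163]
  = -(163/31)    [QR: both ≡ 3 mod 4, sign flips]
  = -(8/31)    [163 ≡ 8 mod 31]
  = -(1/31)    [31 ≡ 7 mod 8 ⇒ (2/31)^3 = +1]
  = -1    [(1/31) = 1]
Second factor (5046/6877):
(5046/6877)
  = -(2523/6877)    [6877 ≡ 5 mod 8 ⇒ (2/6877) = -1]
  = -(6877/2523)    [QR: 6877 ≡ 1 mod 4, sign kept]
  = -(1831/2523)    [6877 ≡ 1831 mod 2523]
  = (2523/1831)    [QR: both ≡ 3 mod 4, sign flips]
  = (692/1831)    [2523 ≡ 692 mod 1831]
  = (173/1831)    [1831 ≡ 7 mod 8 ⇒ (2/1831)^2 = +1]
  = (1831/173)    [QR: 173 ≡ 1 mod 4, sign kept]
  = (101/173)    [1831 ≡ 101 mod 173]
  = (173/101)    [QR: 101 ≡ 1 mod 4, sign kept]
  = (72/101)    [173 ≡ 72 mod 101]
  = -(9/101)    [101 ≡ 5 mod 8 ⇒ (2/101)^3 = -1]
  = -(101/9)    [QR: 9 ≡ 1 mod 4, sign kept]
  = -(2/9)    [101 ≡ 2 mod 9]
  = -(1/9)    [9 ≡ 1 mod 8 ⇒ (2/9) = +1]
  = -1    [(1/9) = 1]
Product: (-1)·(-1) = 1.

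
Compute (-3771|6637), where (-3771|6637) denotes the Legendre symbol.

(-3771|6637)
  = (2866|6637)    [-3771 ≡ 2866 mod 6637]
  = -(1433|6637)    [6637 ≡ 5 mod 8 ⇒ (2|6637) = -1]
  = -(6637|1433)    [QR: 1433 ≡ 1 mod 4, sign kept]
  = -(905|1433)    [6637 ≡ 905 mod 1433]
  = -(1433|905)    [QR: 905 ≡ 1 mod 4, sign kept]
  = -(528|905)    [1433 ≡ 528 mod 905]
  = -(33|905)    [905 ≡ 1 mod 8 ⇒ (2|905)^4 = +1]
  = -(905|33)    [QR: 33 ≡ 1 mod 4, sign kept]
  = -(14|33)    [905 ≡ 14 mod 33]
  = -(7|33)    [33 ≡ 1 mod 8 ⇒ (2|33) = +1]
  = -(33|7)    [QR: 33 ≡ 1 mod 4, sign kept]
  = -(5|7)    [33 ≡ 5 mod 7]
  = -(7|5)    [QR: 5 ≡ 1 mod 4, sign kept]
  = -(2|5)    [7 ≡ 2 mod 5]
  = (1|5)    [5 ≡ 5 mod 8 ⇒ (2|5) = -1]
  = 1    [(1|5) = 1]

1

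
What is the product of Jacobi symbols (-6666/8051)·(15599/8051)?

By multiplicativity, (-6666·15599/8051) = (-6666/8051)·(15599/8051).
First factor (-6666/8051):
(-6666/8051)
  = -(6666/8051)    [8051 ≡ 3 mod 4 ⇒ (-1/8051) = -1]
  = (3333/8051)    [8051 ≡ 3 mod 8 ⇒ (2/8051) = -1]
  = (8051/3333)    [QR: 3333 ≡ 1 mod 4, sign kept]
  = (1385/3333)    [8051 ≡ 1385 mod 3333]
  = (3333/1385)    [QR: 1385 ≡ 1 mod 4, sign kept]
  = (563/1385)    [3333 ≡ 563 mod 1385]
  = (1385/563)    [QR: 1385 ≡ 1 mod 4, sign kept]
  = (259/563)    [1385 ≡ 259 mod 563]
  = -(563/259)    [QR: both ≡ 3 mod 4, sign flips]
  = -(45/259)    [563 ≡ 45 mod 259]
  = -(259/45)    [QR: 45 ≡ 1 mod 4, sign kept]
  = -(34/45)    [259 ≡ 34 mod 45]
  = (17/45)    [45 ≡ 5 mod 8 ⇒ (2/45) = -1]
  = (45/17)    [QR: 17 ≡ 1 mod 4, sign kept]
  = (11/17)    [45 ≡ 11 mod 17]
  = (17/11)    [QR: 17 ≡ 1 mod 4, sign kept]
  = (6/11)    [17 ≡ 6 mod 11]
  = -(3/11)    [11 ≡ 3 mod 8 ⇒ (2/11) = -1]
  = (11/3)    [QR: both ≡ 3 mod 4, sign flips]
  = (2/3)    [11 ≡ 2 mod 3]
  = -(1/3)    [3 ≡ 3 mod 8 ⇒ (2/3) = -1]
  = -1    [(1/3) = 1]
Second factor (15599/8051):
(15599/8051)
  = (7548/8051)    [15599 ≡ 7548 mod 8051]
  = (1887/8051)    [8051 ≡ 3 mod 8 ⇒ (2/8051)^2 = +1]
  = -(8051/1887)    [QR: both ≡ 3 mod 4, sign flips]
  = -(503/1887)    [8051 ≡ 503 mod 1887]
  = (1887/503)    [QR: both ≡ 3 mod 4, sign flips]
  = (378/503)    [1887 ≡ 378 mod 503]
  = (189/503)    [503 ≡ 7 mod 8 ⇒ (2/503) = +1]
  = (503/189)    [QR: 189 ≡ 1 mod 4, sign kept]
  = (125/189)    [503 ≡ 125 mod 189]
  = (189/125)    [QR: 125 ≡ 1 mod 4, sign kept]
  = (64/125)    [189 ≡ 64 mod 125]
  = (1/125)    [125 ≡ 5 mod 8 ⇒ (2/125)^6 = +1]
  = 1    [(1/125) = 1]
Product: (-1)·(1) = -1.

-1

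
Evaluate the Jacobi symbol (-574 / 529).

Reduce the numerator: -574 ≡ 484 (mod 529), so (-574 / 529) = (484 / 529).
Factor out 2: 484 = 2^2·121. Since 529 ≡ 1 (mod 8), (2 / 529) = +1, and (2 / 529)^2 = +1. Now have (121 / 529).
121 ≡ 1 (mod 4), so quadratic reciprocity gives (121 / 529) = (529 / 121). Reduce: 529 ≡ 45 (mod 121). Now have (45 / 121).
45 ≡ 1 (mod 4), so quadratic reciprocity gives (45 / 121) = (121 / 45). Reduce: 121 ≡ 31 (mod 45). Now have (31 / 45).
45 ≡ 1 (mod 4), so quadratic reciprocity gives (31 / 45) = (45 / 31). Reduce: 45 ≡ 14 (mod 31). Now have (14 / 31).
Factor out 2: 14 = 2·7. Since 31 ≡ 7 (mod 8), (2 / 31) = +1. Now have (7 / 31).
Both 7 ≡ 3 and 31 ≡ 3 (mod 4), so reciprocity gives (7 / 31) = -(31 / 7). Reduce: 31 ≡ 3 (mod 7). Now have -(3 / 7).
Both 3 ≡ 3 and 7 ≡ 3 (mod 4), so reciprocity gives (3 / 7) = -(7 / 3). Reduce: 7 ≡ 1 (mod 3). Now have (1 / 3).
(1 / 3) = 1. Collecting the sign factors: 1.

1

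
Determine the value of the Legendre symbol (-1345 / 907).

Reduce the numerator: -1345 ≡ 469 (mod 907), so (-1345 / 907) = (469 / 907).
469 ≡ 1 (mod 4), so quadratic reciprocity gives (469 / 907) = (907 / 469). Reduce: 907 ≡ 438 (mod 469). Now have (438 / 469).
Factor out 2: 438 = 2·219. Since 469 ≡ 5 (mod 8), (2 / 469) = -1. Now have -(219 / 469).
469 ≡ 1 (mod 4), so quadratic reciprocity gives (219 / 469) = (469 / 219). Reduce: 469 ≡ 31 (mod 219). Now have -(31 / 219).
Both 31 ≡ 3 and 219 ≡ 3 (mod 4), so reciprocity gives (31 / 219) = -(219 / 31). Reduce: 219 ≡ 2 (mod 31). Now have (2 / 31).
Factor out 2: 2 = 2. Since 31 ≡ 7 (mod 8), (2 / 31) = +1. Now have (1 / 31).
(1 / 31) = 1. Collecting the sign factors: 1.

1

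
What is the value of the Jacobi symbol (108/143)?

Factor out 2: 108 = 2^2·27. Since 143 ≡ 7 (mod 8), (2/143) = +1, and (2/143)^2 = +1. Now have (27/143).
Both 27 ≡ 3 and 143 ≡ 3 (mod 4), so reciprocity gives (27/143) = -(143/27). Reduce: 143 ≡ 8 (mod 27). Now have -(8/27).
Factor out 2: 8 = 2^3. Since 27 ≡ 3 (mod 8), (2/27) = -1, and (2/27)^3 = -1. Now have (1/27).
(1/27) = 1. Collecting the sign factors: 1.

1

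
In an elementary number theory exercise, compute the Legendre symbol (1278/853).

-1

Reduce the numerator: 1278 ≡ 425 (mod 853), so (1278/853) = (425/853).
425 ≡ 1 (mod 4), so quadratic reciprocity gives (425/853) = (853/425). Reduce: 853 ≡ 3 (mod 425). Now have (3/425).
425 ≡ 1 (mod 4), so quadratic reciprocity gives (3/425) = (425/3). Reduce: 425 ≡ 2 (mod 3). Now have (2/3).
Factor out 2: 2 = 2. Since 3 ≡ 3 (mod 8), (2/3) = -1. Now have -(1/3).
(1/3) = 1. Collecting the sign factors: -1.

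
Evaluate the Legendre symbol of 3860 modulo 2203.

(3860/2203)
  = (1657/2203)    [3860 ≡ 1657 mod 2203]
  = (2203/1657)    [QR: 1657 ≡ 1 mod 4, sign kept]
  = (546/1657)    [2203 ≡ 546 mod 1657]
  = (273/1657)    [1657 ≡ 1 mod 8 ⇒ (2/1657) = +1]
  = (1657/273)    [QR: 273 ≡ 1 mod 4, sign kept]
  = (19/273)    [1657 ≡ 19 mod 273]
  = (273/19)    [QR: 273 ≡ 1 mod 4, sign kept]
  = (7/19)    [273 ≡ 7 mod 19]
  = -(19/7)    [QR: both ≡ 3 mod 4, sign flips]
  = -(5/7)    [19 ≡ 5 mod 7]
  = -(7/5)    [QR: 5 ≡ 1 mod 4, sign kept]
  = -(2/5)    [7 ≡ 2 mod 5]
  = (1/5)    [5 ≡ 5 mod 8 ⇒ (2/5) = -1]
  = 1    [(1/5) = 1]

1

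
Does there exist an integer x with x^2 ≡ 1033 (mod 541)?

yes

Reduce the numerator: 1033 ≡ 492 (mod 541), so (1033|541) = (492|541).
Factor out 2: 492 = 2^2·123. Since 541 ≡ 5 (mod 8), (2|541) = -1, and (2|541)^2 = +1. Now have (123|541).
541 ≡ 1 (mod 4), so quadratic reciprocity gives (123|541) = (541|123). Reduce: 541 ≡ 49 (mod 123). Now have (49|123).
49 ≡ 1 (mod 4), so quadratic reciprocity gives (49|123) = (123|49). Reduce: 123 ≡ 25 (mod 49). Now have (25|49).
25 ≡ 1 (mod 4), so quadratic reciprocity gives (25|49) = (49|25). Reduce: 49 ≡ 24 (mod 25). Now have (24|25).
Factor out 2: 24 = 2^3·3. Since 25 ≡ 1 (mod 8), (2|25) = +1, and (2|25)^3 = +1. Now have (3|25).
25 ≡ 1 (mod 4), so quadratic reciprocity gives (3|25) = (25|3). Reduce: 25 ≡ 1 (mod 3). Now have (1|3).
(1|3) = 1. Collecting the sign factors: 1.
The Legendre symbol is 1, so x^2 ≡ 1033 (mod 541) has solution.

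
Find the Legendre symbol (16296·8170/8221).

-1

By multiplicativity, (16296·8170/8221) = (16296/8221)·(8170/8221).
First factor (16296/8221):
(16296/8221)
  = (8075/8221)    [16296 ≡ 8075 mod 8221]
  = (8221/8075)    [QR: 8221 ≡ 1 mod 4, sign kept]
  = (146/8075)    [8221 ≡ 146 mod 8075]
  = -(73/8075)    [8075 ≡ 3 mod 8 ⇒ (2/8075) = -1]
  = -(8075/73)    [QR: 73 ≡ 1 mod 4, sign kept]
  = -(45/73)    [8075 ≡ 45 mod 73]
  = -(73/45)    [QR: 45 ≡ 1 mod 4, sign kept]
  = -(28/45)    [73 ≡ 28 mod 45]
  = -(7/45)    [45 ≡ 5 mod 8 ⇒ (2/45)^2 = +1]
  = -(45/7)    [QR: 45 ≡ 1 mod 4, sign kept]
  = -(3/7)    [45 ≡ 3 mod 7]
  = (7/3)    [QR: both ≡ 3 mod 4, sign flips]
  = (1/3)    [7 ≡ 1 mod 3]
  = 1    [(1/3) = 1]
Second factor (8170/8221):
(8170/8221)
  = -(4085/8221)    [8221 ≡ 5 mod 8 ⇒ (2/8221) = -1]
  = -(8221/4085)    [QR: 4085 ≡ 1 mod 4, sign kept]
  = -(51/4085)    [8221 ≡ 51 mod 4085]
  = -(4085/51)    [QR: 4085 ≡ 1 mod 4, sign kept]
  = -(5/51)    [4085 ≡ 5 mod 51]
  = -(51/5)    [QR: 5 ≡ 1 mod 4, sign kept]
  = -(1/5)    [51 ≡ 1 mod 5]
  = -1    [(1/5) = 1]
Product: (1)·(-1) = -1.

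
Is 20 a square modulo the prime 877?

no

(20|877)
  = (5|877)    [877 ≡ 5 mod 8 ⇒ (2|877)^2 = +1]
  = (877|5)    [QR: 5 ≡ 1 mod 4, sign kept]
  = (2|5)    [877 ≡ 2 mod 5]
  = -(1|5)    [5 ≡ 5 mod 8 ⇒ (2|5) = -1]
  = -1    [(1|5) = 1]
(20|877) = -1, and 877 is prime, so 20 is not a quadratic residue mod 877.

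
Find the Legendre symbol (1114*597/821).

-1

By multiplicativity, (1114·597/821) = (1114/821)·(597/821).
First factor (1114/821):
Reduce the numerator: 1114 ≡ 293 (mod 821), so (1114/821) = (293/821).
293 ≡ 1 (mod 4), so quadratic reciprocity gives (293/821) = (821/293). Reduce: 821 ≡ 235 (mod 293). Now have (235/293).
293 ≡ 1 (mod 4), so quadratic reciprocity gives (235/293) = (293/235). Reduce: 293 ≡ 58 (mod 235). Now have (58/235).
Factor out 2: 58 = 2·29. Since 235 ≡ 3 (mod 8), (2/235) = -1. Now have -(29/235).
29 ≡ 1 (mod 4), so quadratic reciprocity gives (29/235) = (235/29). Reduce: 235 ≡ 3 (mod 29). Now have -(3/29).
29 ≡ 1 (mod 4), so quadratic reciprocity gives (3/29) = (29/3). Reduce: 29 ≡ 2 (mod 3). Now have -(2/3).
Factor out 2: 2 = 2. Since 3 ≡ 3 (mod 8), (2/3) = -1. Now have (1/3).
(1/3) = 1. Collecting the sign factors: 1.
Second factor (597/821):
597 ≡ 1 (mod 4), so quadratic reciprocity gives (597/821) = (821/597). Reduce: 821 ≡ 224 (mod 597). Now have (224/597).
Factor out 2: 224 = 2^5·7. Since 597 ≡ 5 (mod 8), (2/597) = -1, and (2/597)^5 = -1. Now have -(7/597).
597 ≡ 1 (mod 4), so quadratic reciprocity gives (7/597) = (597/7). Reduce: 597 ≡ 2 (mod 7). Now have -(2/7).
Factor out 2: 2 = 2. Since 7 ≡ 7 (mod 8), (2/7) = +1. Now have -(1/7).
(1/7) = 1. Collecting the sign factors: -1.
Product: (1)·(-1) = -1.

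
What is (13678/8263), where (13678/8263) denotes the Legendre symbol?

Reduce the numerator: 13678 ≡ 5415 (mod 8263), so (13678/8263) = (5415/8263).
Both 5415 ≡ 3 and 8263 ≡ 3 (mod 4), so reciprocity gives (5415/8263) = -(8263/5415). Reduce: 8263 ≡ 2848 (mod 5415). Now have -(2848/5415).
Factor out 2: 2848 = 2^5·89. Since 5415 ≡ 7 (mod 8), (2/5415) = +1, and (2/5415)^5 = +1. Now have -(89/5415).
89 ≡ 1 (mod 4), so quadratic reciprocity gives (89/5415) = (5415/89). Reduce: 5415 ≡ 75 (mod 89). Now have -(75/89).
89 ≡ 1 (mod 4), so quadratic reciprocity gives (75/89) = (89/75). Reduce: 89 ≡ 14 (mod 75). Now have -(14/75).
Factor out 2: 14 = 2·7. Since 75 ≡ 3 (mod 8), (2/75) = -1. Now have (7/75).
Both 7 ≡ 3 and 75 ≡ 3 (mod 4), so reciprocity gives (7/75) = -(75/7). Reduce: 75 ≡ 5 (mod 7). Now have -(5/7).
5 ≡ 1 (mod 4), so quadratic reciprocity gives (5/7) = (7/5). Reduce: 7 ≡ 2 (mod 5). Now have -(2/5).
Factor out 2: 2 = 2. Since 5 ≡ 5 (mod 8), (2/5) = -1. Now have (1/5).
(1/5) = 1. Collecting the sign factors: 1.

1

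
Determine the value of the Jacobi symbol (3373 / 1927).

Reduce the numerator: 3373 ≡ 1446 (mod 1927), so (3373 / 1927) = (1446 / 1927).
Factor out 2: 1446 = 2·723. Since 1927 ≡ 7 (mod 8), (2 / 1927) = +1. Now have (723 / 1927).
Both 723 ≡ 3 and 1927 ≡ 3 (mod 4), so reciprocity gives (723 / 1927) = -(1927 / 723). Reduce: 1927 ≡ 481 (mod 723). Now have -(481 / 723).
481 ≡ 1 (mod 4), so quadratic reciprocity gives (481 / 723) = (723 / 481). Reduce: 723 ≡ 242 (mod 481). Now have -(242 / 481).
Factor out 2: 242 = 2·121. Since 481 ≡ 1 (mod 8), (2 / 481) = +1. Now have -(121 / 481).
121 ≡ 1 (mod 4), so quadratic reciprocity gives (121 / 481) = (481 / 121). Reduce: 481 ≡ 118 (mod 121). Now have -(118 / 121).
Factor out 2: 118 = 2·59. Since 121 ≡ 1 (mod 8), (2 / 121) = +1. Now have -(59 / 121).
121 ≡ 1 (mod 4), so quadratic reciprocity gives (59 / 121) = (121 / 59). Reduce: 121 ≡ 3 (mod 59). Now have -(3 / 59).
Both 3 ≡ 3 and 59 ≡ 3 (mod 4), so reciprocity gives (3 / 59) = -(59 / 3). Reduce: 59 ≡ 2 (mod 3). Now have (2 / 3).
Factor out 2: 2 = 2. Since 3 ≡ 3 (mod 8), (2 / 3) = -1. Now have -(1 / 3).
(1 / 3) = 1. Collecting the sign factors: -1.

-1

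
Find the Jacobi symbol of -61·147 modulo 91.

By multiplicativity, (-61·147 / 91) = (-61 / 91)·(147 / 91).
First factor (-61 / 91):
(-61 / 91)
  = (30 / 91)    [-61 ≡ 30 mod 91]
  = -(15 / 91)    [91 ≡ 3 mod 8 ⇒ (2 / 91) = -1]
  = (91 / 15)    [QR: both ≡ 3 mod 4, sign flips]
  = (1 / 15)    [91 ≡ 1 mod 15]
  = 1    [(1 / 15) = 1]
Second factor (147 / 91):
(147 / 91)
  = (56 / 91)    [147 ≡ 56 mod 91]
  = -(7 / 91)    [91 ≡ 3 mod 8 ⇒ (2 / 91)^3 = -1]
  = (91 / 7)    [QR: both ≡ 3 mod 4, sign flips]
  = (0 / 7)    [91 ≡ 0 mod 7]
  = 0    [numerator 0, gcd > 1]
Product: (1)·(0) = 0.

0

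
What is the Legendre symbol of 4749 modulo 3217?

1

Reduce the numerator: 4749 ≡ 1532 (mod 3217), so (4749 / 3217) = (1532 / 3217).
Factor out 2: 1532 = 2^2·383. Since 3217 ≡ 1 (mod 8), (2 / 3217) = +1, and (2 / 3217)^2 = +1. Now have (383 / 3217).
3217 ≡ 1 (mod 4), so quadratic reciprocity gives (383 / 3217) = (3217 / 383). Reduce: 3217 ≡ 153 (mod 383). Now have (153 / 383).
153 ≡ 1 (mod 4), so quadratic reciprocity gives (153 / 383) = (383 / 153). Reduce: 383 ≡ 77 (mod 153). Now have (77 / 153).
77 ≡ 1 (mod 4), so quadratic reciprocity gives (77 / 153) = (153 / 77). Reduce: 153 ≡ 76 (mod 77). Now have (76 / 77).
Factor out 2: 76 = 2^2·19. Since 77 ≡ 5 (mod 8), (2 / 77) = -1, and (2 / 77)^2 = +1. Now have (19 / 77).
77 ≡ 1 (mod 4), so quadratic reciprocity gives (19 / 77) = (77 / 19). Reduce: 77 ≡ 1 (mod 19). Now have (1 / 19).
(1 / 19) = 1. Collecting the sign factors: 1.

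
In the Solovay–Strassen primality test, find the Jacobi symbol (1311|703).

Reduce the numerator: 1311 ≡ 608 (mod 703), so (1311|703) = (608|703).
Factor out 2: 608 = 2^5·19. Since 703 ≡ 7 (mod 8), (2|703) = +1, and (2|703)^5 = +1. Now have (19|703).
Both 19 ≡ 3 and 703 ≡ 3 (mod 4), so reciprocity gives (19|703) = -(703|19). Reduce: 703 ≡ 0 (mod 19). Now have -(0|19).
The numerator is now 0 with denominator 19 > 1: the symbol is 0.

0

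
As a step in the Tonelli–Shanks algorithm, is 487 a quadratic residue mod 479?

Reduce the numerator: 487 ≡ 8 (mod 479), so (487|479) = (8|479).
Factor out 2: 8 = 2^3. Since 479 ≡ 7 (mod 8), (2|479) = +1, and (2|479)^3 = +1. Now have (1|479).
(1|479) = 1. Collecting the sign factors: 1.
The Legendre symbol is 1, so x^2 ≡ 487 (mod 479) has solution.

yes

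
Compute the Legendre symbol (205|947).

(205|947)
  = (947|205)    [QR: 205 ≡ 1 mod 4, sign kept]
  = (127|205)    [947 ≡ 127 mod 205]
  = (205|127)    [QR: 205 ≡ 1 mod 4, sign kept]
  = (78|127)    [205 ≡ 78 mod 127]
  = (39|127)    [127 ≡ 7 mod 8 ⇒ (2|127) = +1]
  = -(127|39)    [QR: both ≡ 3 mod 4, sign flips]
  = -(10|39)    [127 ≡ 10 mod 39]
  = -(5|39)    [39 ≡ 7 mod 8 ⇒ (2|39) = +1]
  = -(39|5)    [QR: 5 ≡ 1 mod 4, sign kept]
  = -(4|5)    [39 ≡ 4 mod 5]
  = -(1|5)    [5 ≡ 5 mod 8 ⇒ (2|5)^2 = +1]
  = -1    [(1|5) = 1]

-1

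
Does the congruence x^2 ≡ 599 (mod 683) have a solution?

Both 599 ≡ 3 and 683 ≡ 3 (mod 4), so reciprocity gives (599/683) = -(683/599). Reduce: 683 ≡ 84 (mod 599). Now have -(84/599).
Factor out 2: 84 = 2^2·21. Since 599 ≡ 7 (mod 8), (2/599) = +1, and (2/599)^2 = +1. Now have -(21/599).
21 ≡ 1 (mod 4), so quadratic reciprocity gives (21/599) = (599/21). Reduce: 599 ≡ 11 (mod 21). Now have -(11/21).
21 ≡ 1 (mod 4), so quadratic reciprocity gives (11/21) = (21/11). Reduce: 21 ≡ 10 (mod 11). Now have -(10/11).
Factor out 2: 10 = 2·5. Since 11 ≡ 3 (mod 8), (2/11) = -1. Now have (5/11).
5 ≡ 1 (mod 4), so quadratic reciprocity gives (5/11) = (11/5). Reduce: 11 ≡ 1 (mod 5). Now have (1/5).
(1/5) = 1. Collecting the sign factors: 1.
(599/683) = 1, and 683 is prime, so 599 is a quadratic residue mod 683.

yes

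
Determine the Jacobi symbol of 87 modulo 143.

-1

(87/143)
  = -(143/87)    [QR: both ≡ 3 mod 4, sign flips]
  = -(56/87)    [143 ≡ 56 mod 87]
  = -(7/87)    [87 ≡ 7 mod 8 ⇒ (2/87)^3 = +1]
  = (87/7)    [QR: both ≡ 3 mod 4, sign flips]
  = (3/7)    [87 ≡ 3 mod 7]
  = -(7/3)    [QR: both ≡ 3 mod 4, sign flips]
  = -(1/3)    [7 ≡ 1 mod 3]
  = -1    [(1/3) = 1]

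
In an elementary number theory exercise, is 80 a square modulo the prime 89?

Factor out 2: 80 = 2^4·5. Since 89 ≡ 1 (mod 8), (2/89) = +1, and (2/89)^4 = +1. Now have (5/89).
5 ≡ 1 (mod 4), so quadratic reciprocity gives (5/89) = (89/5). Reduce: 89 ≡ 4 (mod 5). Now have (4/5).
Factor out 2: 4 = 2^2. Since 5 ≡ 5 (mod 8), (2/5) = -1, and (2/5)^2 = +1. Now have (1/5).
(1/5) = 1. Collecting the sign factors: 1.
(80/89) = 1, and 89 is prime, so 80 is a quadratic residue mod 89.

yes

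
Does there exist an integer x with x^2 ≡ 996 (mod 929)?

no

(996/929)
  = (67/929)    [996 ≡ 67 mod 929]
  = (929/67)    [QR: 929 ≡ 1 mod 4, sign kept]
  = (58/67)    [929 ≡ 58 mod 67]
  = -(29/67)    [67 ≡ 3 mod 8 ⇒ (2/67) = -1]
  = -(67/29)    [QR: 29 ≡ 1 mod 4, sign kept]
  = -(9/29)    [67 ≡ 9 mod 29]
  = -(29/9)    [QR: 9 ≡ 1 mod 4, sign kept]
  = -(2/9)    [29 ≡ 2 mod 9]
  = -(1/9)    [9 ≡ 1 mod 8 ⇒ (2/9) = +1]
  = -1    [(1/9) = 1]
The Legendre symbol is -1, so x^2 ≡ 996 (mod 929) has no solution.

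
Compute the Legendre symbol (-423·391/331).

-1

By multiplicativity, (-423·391/331) = (-423/331)·(391/331).
First factor (-423/331):
Reduce the numerator: -423 ≡ 239 (mod 331), so (-423/331) = (239/331).
Both 239 ≡ 3 and 331 ≡ 3 (mod 4), so reciprocity gives (239/331) = -(331/239). Reduce: 331 ≡ 92 (mod 239). Now have -(92/239).
Factor out 2: 92 = 2^2·23. Since 239 ≡ 7 (mod 8), (2/239) = +1, and (2/239)^2 = +1. Now have -(23/239).
Both 23 ≡ 3 and 239 ≡ 3 (mod 4), so reciprocity gives (23/239) = -(239/23). Reduce: 239 ≡ 9 (mod 23). Now have (9/23).
9 ≡ 1 (mod 4), so quadratic reciprocity gives (9/23) = (23/9). Reduce: 23 ≡ 5 (mod 9). Now have (5/9).
5 ≡ 1 (mod 4), so quadratic reciprocity gives (5/9) = (9/5). Reduce: 9 ≡ 4 (mod 5). Now have (4/5).
Factor out 2: 4 = 2^2. Since 5 ≡ 5 (mod 8), (2/5) = -1, and (2/5)^2 = +1. Now have (1/5).
(1/5) = 1. Collecting the sign factors: 1.
Second factor (391/331):
Reduce the numerator: 391 ≡ 60 (mod 331), so (391/331) = (60/331).
Factor out 2: 60 = 2^2·15. Since 331 ≡ 3 (mod 8), (2/331) = -1, and (2/331)^2 = +1. Now have (15/331).
Both 15 ≡ 3 and 331 ≡ 3 (mod 4), so reciprocity gives (15/331) = -(331/15). Reduce: 331 ≡ 1 (mod 15). Now have -(1/15).
(1/15) = 1. Collecting the sign factors: -1.
Product: (1)·(-1) = -1.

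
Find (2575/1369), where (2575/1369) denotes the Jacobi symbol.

1

(2575/1369)
  = (1206/1369)    [2575 ≡ 1206 mod 1369]
  = (603/1369)    [1369 ≡ 1 mod 8 ⇒ (2/1369) = +1]
  = (1369/603)    [QR: 1369 ≡ 1 mod 4, sign kept]
  = (163/603)    [1369 ≡ 163 mod 603]
  = -(603/163)    [QR: both ≡ 3 mod 4, sign flips]
  = -(114/163)    [603 ≡ 114 mod 163]
  = (57/163)    [163 ≡ 3 mod 8 ⇒ (2/163) = -1]
  = (163/57)    [QR: 57 ≡ 1 mod 4, sign kept]
  = (49/57)    [163 ≡ 49 mod 57]
  = (57/49)    [QR: 49 ≡ 1 mod 4, sign kept]
  = (8/49)    [57 ≡ 8 mod 49]
  = (1/49)    [49 ≡ 1 mod 8 ⇒ (2/49)^3 = +1]
  = 1    [(1/49) = 1]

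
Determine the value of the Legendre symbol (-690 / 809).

-1

Reduce the numerator: -690 ≡ 119 (mod 809), so (-690 / 809) = (119 / 809).
809 ≡ 1 (mod 4), so quadratic reciprocity gives (119 / 809) = (809 / 119). Reduce: 809 ≡ 95 (mod 119). Now have (95 / 119).
Both 95 ≡ 3 and 119 ≡ 3 (mod 4), so reciprocity gives (95 / 119) = -(119 / 95). Reduce: 119 ≡ 24 (mod 95). Now have -(24 / 95).
Factor out 2: 24 = 2^3·3. Since 95 ≡ 7 (mod 8), (2 / 95) = +1, and (2 / 95)^3 = +1. Now have -(3 / 95).
Both 3 ≡ 3 and 95 ≡ 3 (mod 4), so reciprocity gives (3 / 95) = -(95 / 3). Reduce: 95 ≡ 2 (mod 3). Now have (2 / 3).
Factor out 2: 2 = 2. Since 3 ≡ 3 (mod 8), (2 / 3) = -1. Now have -(1 / 3).
(1 / 3) = 1. Collecting the sign factors: -1.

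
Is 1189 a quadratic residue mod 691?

(1189|691)
  = (498|691)    [1189 ≡ 498 mod 691]
  = -(249|691)    [691 ≡ 3 mod 8 ⇒ (2|691) = -1]
  = -(691|249)    [QR: 249 ≡ 1 mod 4, sign kept]
  = -(193|249)    [691 ≡ 193 mod 249]
  = -(249|193)    [QR: 193 ≡ 1 mod 4, sign kept]
  = -(56|193)    [249 ≡ 56 mod 193]
  = -(7|193)    [193 ≡ 1 mod 8 ⇒ (2|193)^3 = +1]
  = -(193|7)    [QR: 193 ≡ 1 mod 4, sign kept]
  = -(4|7)    [193 ≡ 4 mod 7]
  = -(1|7)    [7 ≡ 7 mod 8 ⇒ (2|7)^2 = +1]
  = -1    [(1|7) = 1]
The Legendre symbol is -1, so x^2 ≡ 1189 (mod 691) has no solution.

no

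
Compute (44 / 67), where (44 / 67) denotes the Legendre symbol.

(44 / 67)
  = (11 / 67)    [67 ≡ 3 mod 8 ⇒ (2 / 67)^2 = +1]
  = -(67 / 11)    [QR: both ≡ 3 mod 4, sign flips]
  = -(1 / 11)    [67 ≡ 1 mod 11]
  = -1    [(1 / 11) = 1]

-1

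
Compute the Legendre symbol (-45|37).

(-45|37)
  = (45|37)    [37 ≡ 1 mod 4 ⇒ (-1|37) = +1]
  = (8|37)    [45 ≡ 8 mod 37]
  = -(1|37)    [37 ≡ 5 mod 8 ⇒ (2|37)^3 = -1]
  = -1    [(1|37) = 1]

-1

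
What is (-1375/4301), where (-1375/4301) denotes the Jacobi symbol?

0

Reduce the numerator: -1375 ≡ 2926 (mod 4301), so (-1375/4301) = (2926/4301).
Factor out 2: 2926 = 2·1463. Since 4301 ≡ 5 (mod 8), (2/4301) = -1. Now have -(1463/4301).
4301 ≡ 1 (mod 4), so quadratic reciprocity gives (1463/4301) = (4301/1463). Reduce: 4301 ≡ 1375 (mod 1463). Now have -(1375/1463).
Both 1375 ≡ 3 and 1463 ≡ 3 (mod 4), so reciprocity gives (1375/1463) = -(1463/1375). Reduce: 1463 ≡ 88 (mod 1375). Now have (88/1375).
Factor out 2: 88 = 2^3·11. Since 1375 ≡ 7 (mod 8), (2/1375) = +1, and (2/1375)^3 = +1. Now have (11/1375).
Both 11 ≡ 3 and 1375 ≡ 3 (mod 4), so reciprocity gives (11/1375) = -(1375/11). Reduce: 1375 ≡ 0 (mod 11). Now have -(0/11).
The numerator is now 0 with denominator 11 > 1: the symbol is 0.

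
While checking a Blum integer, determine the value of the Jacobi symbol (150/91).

1

Reduce the numerator: 150 ≡ 59 (mod 91), so (150/91) = (59/91).
Both 59 ≡ 3 and 91 ≡ 3 (mod 4), so reciprocity gives (59/91) = -(91/59). Reduce: 91 ≡ 32 (mod 59). Now have -(32/59).
Factor out 2: 32 = 2^5. Since 59 ≡ 3 (mod 8), (2/59) = -1, and (2/59)^5 = -1. Now have (1/59).
(1/59) = 1. Collecting the sign factors: 1.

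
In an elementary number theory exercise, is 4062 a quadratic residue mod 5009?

yes

(4062|5009)
  = (2031|5009)    [5009 ≡ 1 mod 8 ⇒ (2|5009) = +1]
  = (5009|2031)    [QR: 5009 ≡ 1 mod 4, sign kept]
  = (947|2031)    [5009 ≡ 947 mod 2031]
  = -(2031|947)    [QR: both ≡ 3 mod 4, sign flips]
  = -(137|947)    [2031 ≡ 137 mod 947]
  = -(947|137)    [QR: 137 ≡ 1 mod 4, sign kept]
  = -(125|137)    [947 ≡ 125 mod 137]
  = -(137|125)    [QR: 125 ≡ 1 mod 4, sign kept]
  = -(12|125)    [137 ≡ 12 mod 125]
  = -(3|125)    [125 ≡ 5 mod 8 ⇒ (2|125)^2 = +1]
  = -(125|3)    [QR: 125 ≡ 1 mod 4, sign kept]
  = -(2|3)    [125 ≡ 2 mod 3]
  = (1|3)    [3 ≡ 3 mod 8 ⇒ (2|3) = -1]
  = 1    [(1|3) = 1]
(4062|5009) = 1, and 5009 is prime, so 4062 is a quadratic residue mod 5009.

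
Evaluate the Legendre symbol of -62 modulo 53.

1

Reduce the numerator: -62 ≡ 44 (mod 53), so (-62 / 53) = (44 / 53).
Factor out 2: 44 = 2^2·11. Since 53 ≡ 5 (mod 8), (2 / 53) = -1, and (2 / 53)^2 = +1. Now have (11 / 53).
53 ≡ 1 (mod 4), so quadratic reciprocity gives (11 / 53) = (53 / 11). Reduce: 53 ≡ 9 (mod 11). Now have (9 / 11).
9 ≡ 1 (mod 4), so quadratic reciprocity gives (9 / 11) = (11 / 9). Reduce: 11 ≡ 2 (mod 9). Now have (2 / 9).
Factor out 2: 2 = 2. Since 9 ≡ 1 (mod 8), (2 / 9) = +1. Now have (1 / 9).
(1 / 9) = 1. Collecting the sign factors: 1.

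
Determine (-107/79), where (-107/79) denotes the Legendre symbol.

(-107/79)
  = (51/79)    [-107 ≡ 51 mod 79]
  = -(79/51)    [QR: both ≡ 3 mod 4, sign flips]
  = -(28/51)    [79 ≡ 28 mod 51]
  = -(7/51)    [51 ≡ 3 mod 8 ⇒ (2/51)^2 = +1]
  = (51/7)    [QR: both ≡ 3 mod 4, sign flips]
  = (2/7)    [51 ≡ 2 mod 7]
  = (1/7)    [7 ≡ 7 mod 8 ⇒ (2/7) = +1]
  = 1    [(1/7) = 1]

1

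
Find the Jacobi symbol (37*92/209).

By multiplicativity, (37·92/209) = (37/209)·(92/209).
First factor (37/209):
(37/209)
  = (209/37)    [QR: 37 ≡ 1 mod 4, sign kept]
  = (24/37)    [209 ≡ 24 mod 37]
  = -(3/37)    [37 ≡ 5 mod 8 ⇒ (2/37)^3 = -1]
  = -(37/3)    [QR: 37 ≡ 1 mod 4, sign kept]
  = -(1/3)    [37 ≡ 1 mod 3]
  = -1    [(1/3) = 1]
Second factor (92/209):
(92/209)
  = (23/209)    [209 ≡ 1 mod 8 ⇒ (2/209)^2 = +1]
  = (209/23)    [QR: 209 ≡ 1 mod 4, sign kept]
  = (2/23)    [209 ≡ 2 mod 23]
  = (1/23)    [23 ≡ 7 mod 8 ⇒ (2/23) = +1]
  = 1    [(1/23) = 1]
Product: (-1)·(1) = -1.

-1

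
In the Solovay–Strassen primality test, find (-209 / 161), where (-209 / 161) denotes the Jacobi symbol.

-1

Pull out -1: (-209 / 161) = (-1 / 161)·(209 / 161). Since 161 ≡ 1 (mod 4), (-1 / 161) = +1. Now have (209 / 161).
Reduce the numerator: 209 ≡ 48 (mod 161), so (209 / 161) = (48 / 161).
Factor out 2: 48 = 2^4·3. Since 161 ≡ 1 (mod 8), (2 / 161) = +1, and (2 / 161)^4 = +1. Now have (3 / 161).
161 ≡ 1 (mod 4), so quadratic reciprocity gives (3 / 161) = (161 / 3). Reduce: 161 ≡ 2 (mod 3). Now have (2 / 3).
Factor out 2: 2 = 2. Since 3 ≡ 3 (mod 8), (2 / 3) = -1. Now have -(1 / 3).
(1 / 3) = 1. Collecting the sign factors: -1.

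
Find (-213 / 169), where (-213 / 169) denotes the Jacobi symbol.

1

Pull out -1: (-213 / 169) = (-1 / 169)·(213 / 169). Since 169 ≡ 1 (mod 4), (-1 / 169) = +1. Now have (213 / 169).
Reduce the numerator: 213 ≡ 44 (mod 169), so (213 / 169) = (44 / 169).
Factor out 2: 44 = 2^2·11. Since 169 ≡ 1 (mod 8), (2 / 169) = +1, and (2 / 169)^2 = +1. Now have (11 / 169).
169 ≡ 1 (mod 4), so quadratic reciprocity gives (11 / 169) = (169 / 11). Reduce: 169 ≡ 4 (mod 11). Now have (4 / 11).
Factor out 2: 4 = 2^2. Since 11 ≡ 3 (mod 8), (2 / 11) = -1, and (2 / 11)^2 = +1. Now have (1 / 11).
(1 / 11) = 1. Collecting the sign factors: 1.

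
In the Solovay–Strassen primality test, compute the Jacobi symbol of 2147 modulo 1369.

Reduce the numerator: 2147 ≡ 778 (mod 1369), so (2147/1369) = (778/1369).
Factor out 2: 778 = 2·389. Since 1369 ≡ 1 (mod 8), (2/1369) = +1. Now have (389/1369).
389 ≡ 1 (mod 4), so quadratic reciprocity gives (389/1369) = (1369/389). Reduce: 1369 ≡ 202 (mod 389). Now have (202/389).
Factor out 2: 202 = 2·101. Since 389 ≡ 5 (mod 8), (2/389) = -1. Now have -(101/389).
101 ≡ 1 (mod 4), so quadratic reciprocity gives (101/389) = (389/101). Reduce: 389 ≡ 86 (mod 101). Now have -(86/101).
Factor out 2: 86 = 2·43. Since 101 ≡ 5 (mod 8), (2/101) = -1. Now have (43/101).
101 ≡ 1 (mod 4), so quadratic reciprocity gives (43/101) = (101/43). Reduce: 101 ≡ 15 (mod 43). Now have (15/43).
Both 15 ≡ 3 and 43 ≡ 3 (mod 4), so reciprocity gives (15/43) = -(43/15). Reduce: 43 ≡ 13 (mod 15). Now have -(13/15).
13 ≡ 1 (mod 4), so quadratic reciprocity gives (13/15) = (15/13). Reduce: 15 ≡ 2 (mod 13). Now have -(2/13).
Factor out 2: 2 = 2. Since 13 ≡ 5 (mod 8), (2/13) = -1. Now have (1/13).
(1/13) = 1. Collecting the sign factors: 1.

1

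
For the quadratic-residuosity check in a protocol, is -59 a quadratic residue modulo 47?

no

(-59/47)
  = -(59/47)    [47 ≡ 3 mod 4 ⇒ (-1/47) = -1]
  = -(12/47)    [59 ≡ 12 mod 47]
  = -(3/47)    [47 ≡ 7 mod 8 ⇒ (2/47)^2 = +1]
  = (47/3)    [QR: both ≡ 3 mod 4, sign flips]
  = (2/3)    [47 ≡ 2 mod 3]
  = -(1/3)    [3 ≡ 3 mod 8 ⇒ (2/3) = -1]
  = -1    [(1/3) = 1]
(-59/47) = -1, and 47 is prime, so -59 is not a quadratic residue mod 47.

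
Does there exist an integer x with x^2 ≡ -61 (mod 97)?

yes

Pull out -1: (-61/97) = (-1/97)·(61/97). Since 97 ≡ 1 (mod 4), (-1/97) = +1. Now have (61/97).
61 ≡ 1 (mod 4), so quadratic reciprocity gives (61/97) = (97/61). Reduce: 97 ≡ 36 (mod 61). Now have (36/61).
Factor out 2: 36 = 2^2·9. Since 61 ≡ 5 (mod 8), (2/61) = -1, and (2/61)^2 = +1. Now have (9/61).
9 ≡ 1 (mod 4), so quadratic reciprocity gives (9/61) = (61/9). Reduce: 61 ≡ 7 (mod 9). Now have (7/9).
9 ≡ 1 (mod 4), so quadratic reciprocity gives (7/9) = (9/7). Reduce: 9 ≡ 2 (mod 7). Now have (2/7).
Factor out 2: 2 = 2. Since 7 ≡ 7 (mod 8), (2/7) = +1. Now have (1/7).
(1/7) = 1. Collecting the sign factors: 1.
The Legendre symbol is 1, so x^2 ≡ -61 (mod 97) has solution.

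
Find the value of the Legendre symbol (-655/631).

1

(-655/631)
  = -(655/631)    [631 ≡ 3 mod 4 ⇒ (-1/631) = -1]
  = -(24/631)    [655 ≡ 24 mod 631]
  = -(3/631)    [631 ≡ 7 mod 8 ⇒ (2/631)^3 = +1]
  = (631/3)    [QR: both ≡ 3 mod 4, sign flips]
  = (1/3)    [631 ≡ 1 mod 3]
  = 1    [(1/3) = 1]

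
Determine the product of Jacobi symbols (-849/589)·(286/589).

1

By multiplicativity, (-849·286/589) = (-849/589)·(286/589).
First factor (-849/589):
Pull out -1: (-849/589) = (-1/589)·(849/589). Since 589 ≡ 1 (mod 4), (-1/589) = +1. Now have (849/589).
Reduce the numerator: 849 ≡ 260 (mod 589), so (849/589) = (260/589).
Factor out 2: 260 = 2^2·65. Since 589 ≡ 5 (mod 8), (2/589) = -1, and (2/589)^2 = +1. Now have (65/589).
65 ≡ 1 (mod 4), so quadratic reciprocity gives (65/589) = (589/65). Reduce: 589 ≡ 4 (mod 65). Now have (4/65).
Factor out 2: 4 = 2^2. Since 65 ≡ 1 (mod 8), (2/65) = +1, and (2/65)^2 = +1. Now have (1/65).
(1/65) = 1. Collecting the sign factors: 1.
Second factor (286/589):
Factor out 2: 286 = 2·143. Since 589 ≡ 5 (mod 8), (2/589) = -1. Now have -(143/589).
589 ≡ 1 (mod 4), so quadratic reciprocity gives (143/589) = (589/143). Reduce: 589 ≡ 17 (mod 143). Now have -(17/143).
17 ≡ 1 (mod 4), so quadratic reciprocity gives (17/143) = (143/17). Reduce: 143 ≡ 7 (mod 17). Now have -(7/17).
17 ≡ 1 (mod 4), so quadratic reciprocity gives (7/17) = (17/7). Reduce: 17 ≡ 3 (mod 7). Now have -(3/7).
Both 3 ≡ 3 and 7 ≡ 3 (mod 4), so reciprocity gives (3/7) = -(7/3). Reduce: 7 ≡ 1 (mod 3). Now have (1/3).
(1/3) = 1. Collecting the sign factors: 1.
Product: (1)·(1) = 1.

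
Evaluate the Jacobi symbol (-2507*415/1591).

-1

By multiplicativity, (-2507·415/1591) = (-2507/1591)·(415/1591).
First factor (-2507/1591):
(-2507/1591)
  = -(2507/1591)    [1591 ≡ 3 mod 4 ⇒ (-1/1591) = -1]
  = -(916/1591)    [2507 ≡ 916 mod 1591]
  = -(229/1591)    [1591 ≡ 7 mod 8 ⇒ (2/1591)^2 = +1]
  = -(1591/229)    [QR: 229 ≡ 1 mod 4, sign kept]
  = -(217/229)    [1591 ≡ 217 mod 229]
  = -(229/217)    [QR: 217 ≡ 1 mod 4, sign kept]
  = -(12/217)    [229 ≡ 12 mod 217]
  = -(3/217)    [217 ≡ 1 mod 8 ⇒ (2/217)^2 = +1]
  = -(217/3)    [QR: 217 ≡ 1 mod 4, sign kept]
  = -(1/3)    [217 ≡ 1 mod 3]
  = -1    [(1/3) = 1]
Second factor (415/1591):
(415/1591)
  = -(1591/415)    [QR: both ≡ 3 mod 4, sign flips]
  = -(346/415)    [1591 ≡ 346 mod 415]
  = -(173/415)    [415 ≡ 7 mod 8 ⇒ (2/415) = +1]
  = -(415/173)    [QR: 173 ≡ 1 mod 4, sign kept]
  = -(69/173)    [415 ≡ 69 mod 173]
  = -(173/69)    [QR: 69 ≡ 1 mod 4, sign kept]
  = -(35/69)    [173 ≡ 35 mod 69]
  = -(69/35)    [QR: 69 ≡ 1 mod 4, sign kept]
  = -(34/35)    [69 ≡ 34 mod 35]
  = (17/35)    [35 ≡ 3 mod 8 ⇒ (2/35) = -1]
  = (35/17)    [QR: 17 ≡ 1 mod 4, sign kept]
  = (1/17)    [35 ≡ 1 mod 17]
  = 1    [(1/17) = 1]
Product: (-1)·(1) = -1.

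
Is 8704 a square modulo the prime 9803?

(8704/9803)
  = -(17/9803)    [9803 ≡ 3 mod 8 ⇒ (2/9803)^9 = -1]
  = -(9803/17)    [QR: 17 ≡ 1 mod 4, sign kept]
  = -(11/17)    [9803 ≡ 11 mod 17]
  = -(17/11)    [QR: 17 ≡ 1 mod 4, sign kept]
  = -(6/11)    [17 ≡ 6 mod 11]
  = (3/11)    [11 ≡ 3 mod 8 ⇒ (2/11) = -1]
  = -(11/3)    [QR: both ≡ 3 mod 4, sign flips]
  = -(2/3)    [11 ≡ 2 mod 3]
  = (1/3)    [3 ≡ 3 mod 8 ⇒ (2/3) = -1]
  = 1    [(1/3) = 1]
(8704/9803) = 1, and 9803 is prime, so 8704 is a quadratic residue mod 9803.

yes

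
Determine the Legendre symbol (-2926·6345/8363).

By multiplicativity, (-2926·6345/8363) = (-2926/8363)·(6345/8363).
First factor (-2926/8363):
Pull out -1: (-2926/8363) = (-1/8363)·(2926/8363). Since 8363 ≡ 3 (mod 4), (-1/8363) = -1. Now have -(2926/8363).
Factor out 2: 2926 = 2·1463. Since 8363 ≡ 3 (mod 8), (2/8363) = -1. Now have (1463/8363).
Both 1463 ≡ 3 and 8363 ≡ 3 (mod 4), so reciprocity gives (1463/8363) = -(8363/1463). Reduce: 8363 ≡ 1048 (mod 1463). Now have -(1048/1463).
Factor out 2: 1048 = 2^3·131. Since 1463 ≡ 7 (mod 8), (2/1463) = +1, and (2/1463)^3 = +1. Now have -(131/1463).
Both 131 ≡ 3 and 1463 ≡ 3 (mod 4), so reciprocity gives (131/1463) = -(1463/131). Reduce: 1463 ≡ 22 (mod 131). Now have (22/131).
Factor out 2: 22 = 2·11. Since 131 ≡ 3 (mod 8), (2/131) = -1. Now have -(11/131).
Both 11 ≡ 3 and 131 ≡ 3 (mod 4), so reciprocity gives (11/131) = -(131/11). Reduce: 131 ≡ 10 (mod 11). Now have (10/11).
Factor out 2: 10 = 2·5. Since 11 ≡ 3 (mod 8), (2/11) = -1. Now have -(5/11).
5 ≡ 1 (mod 4), so quadratic reciprocity gives (5/11) = (11/5). Reduce: 11 ≡ 1 (mod 5). Now have -(1/5).
(1/5) = 1. Collecting the sign factors: -1.
Second factor (6345/8363):
6345 ≡ 1 (mod 4), so quadratic reciprocity gives (6345/8363) = (8363/6345). Reduce: 8363 ≡ 2018 (mod 6345). Now have (2018/6345).
Factor out 2: 2018 = 2·1009. Since 6345 ≡ 1 (mod 8), (2/6345) = +1. Now have (1009/6345).
1009 ≡ 1 (mod 4), so quadratic reciprocity gives (1009/6345) = (6345/1009). Reduce: 6345 ≡ 291 (mod 1009). Now have (291/1009).
1009 ≡ 1 (mod 4), so quadratic reciprocity gives (291/1009) = (1009/291). Reduce: 1009 ≡ 136 (mod 291). Now have (136/291).
Factor out 2: 136 = 2^3·17. Since 291 ≡ 3 (mod 8), (2/291) = -1, and (2/291)^3 = -1. Now have -(17/291).
17 ≡ 1 (mod 4), so quadratic reciprocity gives (17/291) = (291/17). Reduce: 291 ≡ 2 (mod 17). Now have -(2/17).
Factor out 2: 2 = 2. Since 17 ≡ 1 (mod 8), (2/17) = +1. Now have -(1/17).
(1/17) = 1. Collecting the sign factors: -1.
Product: (-1)·(-1) = 1.

1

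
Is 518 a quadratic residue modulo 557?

Factor out 2: 518 = 2·259. Since 557 ≡ 5 (mod 8), (2|557) = -1. Now have -(259|557).
557 ≡ 1 (mod 4), so quadratic reciprocity gives (259|557) = (557|259). Reduce: 557 ≡ 39 (mod 259). Now have -(39|259).
Both 39 ≡ 3 and 259 ≡ 3 (mod 4), so reciprocity gives (39|259) = -(259|39). Reduce: 259 ≡ 25 (mod 39). Now have (25|39).
25 ≡ 1 (mod 4), so quadratic reciprocity gives (25|39) = (39|25). Reduce: 39 ≡ 14 (mod 25). Now have (14|25).
Factor out 2: 14 = 2·7. Since 25 ≡ 1 (mod 8), (2|25) = +1. Now have (7|25).
25 ≡ 1 (mod 4), so quadratic reciprocity gives (7|25) = (25|7). Reduce: 25 ≡ 4 (mod 7). Now have (4|7).
Factor out 2: 4 = 2^2. Since 7 ≡ 7 (mod 8), (2|7) = +1, and (2|7)^2 = +1. Now have (1|7).
(1|7) = 1. Collecting the sign factors: 1.
(518|557) = 1, and 557 is prime, so 518 is a quadratic residue mod 557.

yes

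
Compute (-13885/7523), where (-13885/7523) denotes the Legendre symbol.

Reduce the numerator: -13885 ≡ 1161 (mod 7523), so (-13885/7523) = (1161/7523).
1161 ≡ 1 (mod 4), so quadratic reciprocity gives (1161/7523) = (7523/1161). Reduce: 7523 ≡ 557 (mod 1161). Now have (557/1161).
557 ≡ 1 (mod 4), so quadratic reciprocity gives (557/1161) = (1161/557). Reduce: 1161 ≡ 47 (mod 557). Now have (47/557).
557 ≡ 1 (mod 4), so quadratic reciprocity gives (47/557) = (557/47). Reduce: 557 ≡ 40 (mod 47). Now have (40/47).
Factor out 2: 40 = 2^3·5. Since 47 ≡ 7 (mod 8), (2/47) = +1, and (2/47)^3 = +1. Now have (5/47).
5 ≡ 1 (mod 4), so quadratic reciprocity gives (5/47) = (47/5). Reduce: 47 ≡ 2 (mod 5). Now have (2/5).
Factor out 2: 2 = 2. Since 5 ≡ 5 (mod 8), (2/5) = -1. Now have -(1/5).
(1/5) = 1. Collecting the sign factors: -1.

-1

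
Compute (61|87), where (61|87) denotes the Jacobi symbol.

(61|87)
  = (87|61)    [QR: 61 ≡ 1 mod 4, sign kept]
  = (26|61)    [87 ≡ 26 mod 61]
  = -(13|61)    [61 ≡ 5 mod 8 ⇒ (2|61) = -1]
  = -(61|13)    [QR: 13 ≡ 1 mod 4, sign kept]
  = -(9|13)    [61 ≡ 9 mod 13]
  = -(13|9)    [QR: 9 ≡ 1 mod 4, sign kept]
  = -(4|9)    [13 ≡ 4 mod 9]
  = -(1|9)    [9 ≡ 1 mod 8 ⇒ (2|9)^2 = +1]
  = -1    [(1|9) = 1]

-1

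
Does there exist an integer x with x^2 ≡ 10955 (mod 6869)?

no

(10955/6869)
  = (4086/6869)    [10955 ≡ 4086 mod 6869]
  = -(2043/6869)    [6869 ≡ 5 mod 8 ⇒ (2/6869) = -1]
  = -(6869/2043)    [QR: 6869 ≡ 1 mod 4, sign kept]
  = -(740/2043)    [6869 ≡ 740 mod 2043]
  = -(185/2043)    [2043 ≡ 3 mod 8 ⇒ (2/2043)^2 = +1]
  = -(2043/185)    [QR: 185 ≡ 1 mod 4, sign kept]
  = -(8/185)    [2043 ≡ 8 mod 185]
  = -(1/185)    [185 ≡ 1 mod 8 ⇒ (2/185)^3 = +1]
  = -1    [(1/185) = 1]
The Legendre symbol is -1, so x^2 ≡ 10955 (mod 6869) has no solution.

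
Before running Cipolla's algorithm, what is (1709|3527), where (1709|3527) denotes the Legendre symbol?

1

(1709|3527)
  = (3527|1709)    [QR: 1709 ≡ 1 mod 4, sign kept]
  = (109|1709)    [3527 ≡ 109 mod 1709]
  = (1709|109)    [QR: 109 ≡ 1 mod 4, sign kept]
  = (74|109)    [1709 ≡ 74 mod 109]
  = -(37|109)    [109 ≡ 5 mod 8 ⇒ (2|109) = -1]
  = -(109|37)    [QR: 37 ≡ 1 mod 4, sign kept]
  = -(35|37)    [109 ≡ 35 mod 37]
  = -(37|35)    [QR: 37 ≡ 1 mod 4, sign kept]
  = -(2|35)    [37 ≡ 2 mod 35]
  = (1|35)    [35 ≡ 3 mod 8 ⇒ (2|35) = -1]
  = 1    [(1|35) = 1]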